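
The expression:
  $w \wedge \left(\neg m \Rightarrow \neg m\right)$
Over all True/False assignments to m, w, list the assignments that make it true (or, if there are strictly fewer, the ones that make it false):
is true only for:
  m=False, w=True;
  m=True, w=True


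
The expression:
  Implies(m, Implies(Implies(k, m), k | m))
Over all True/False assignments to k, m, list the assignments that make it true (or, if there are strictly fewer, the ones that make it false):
is always true.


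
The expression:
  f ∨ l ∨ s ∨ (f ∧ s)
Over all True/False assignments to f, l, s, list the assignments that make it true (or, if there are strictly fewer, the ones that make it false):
is false only for:
  f=False, l=False, s=False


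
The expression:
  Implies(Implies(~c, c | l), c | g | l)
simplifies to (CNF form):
True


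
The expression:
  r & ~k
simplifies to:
r & ~k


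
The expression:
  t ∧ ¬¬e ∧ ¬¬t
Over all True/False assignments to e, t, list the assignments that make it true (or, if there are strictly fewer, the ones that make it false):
is true only for:
  e=True, t=True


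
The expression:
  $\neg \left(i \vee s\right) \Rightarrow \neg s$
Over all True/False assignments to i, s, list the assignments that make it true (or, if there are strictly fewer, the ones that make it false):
is always true.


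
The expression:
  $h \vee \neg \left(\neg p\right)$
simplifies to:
$h \vee p$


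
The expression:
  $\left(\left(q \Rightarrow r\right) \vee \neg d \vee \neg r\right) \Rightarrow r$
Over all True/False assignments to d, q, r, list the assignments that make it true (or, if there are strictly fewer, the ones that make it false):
is true only for:
  d=False, q=False, r=True;
  d=False, q=True, r=True;
  d=True, q=False, r=True;
  d=True, q=True, r=True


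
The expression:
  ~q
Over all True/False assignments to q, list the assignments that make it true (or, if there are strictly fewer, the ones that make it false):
is true only for:
  q=False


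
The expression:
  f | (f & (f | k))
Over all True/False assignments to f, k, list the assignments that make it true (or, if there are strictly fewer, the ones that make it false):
is true only for:
  f=True, k=False;
  f=True, k=True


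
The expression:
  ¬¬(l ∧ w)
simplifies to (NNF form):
l ∧ w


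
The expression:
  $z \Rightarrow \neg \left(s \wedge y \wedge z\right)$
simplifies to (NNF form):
$\neg s \vee \neg y \vee \neg z$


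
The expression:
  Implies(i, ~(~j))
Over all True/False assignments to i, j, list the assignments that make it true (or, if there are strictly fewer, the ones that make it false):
is false only for:
  i=True, j=False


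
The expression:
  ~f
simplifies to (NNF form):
~f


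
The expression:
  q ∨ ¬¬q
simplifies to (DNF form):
q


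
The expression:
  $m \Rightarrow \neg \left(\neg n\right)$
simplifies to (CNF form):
$n \vee \neg m$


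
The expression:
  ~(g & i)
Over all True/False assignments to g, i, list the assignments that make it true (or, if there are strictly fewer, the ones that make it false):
is false only for:
  g=True, i=True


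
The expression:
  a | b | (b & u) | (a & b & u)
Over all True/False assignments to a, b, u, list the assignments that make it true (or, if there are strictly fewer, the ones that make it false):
is false only for:
  a=False, b=False, u=False;
  a=False, b=False, u=True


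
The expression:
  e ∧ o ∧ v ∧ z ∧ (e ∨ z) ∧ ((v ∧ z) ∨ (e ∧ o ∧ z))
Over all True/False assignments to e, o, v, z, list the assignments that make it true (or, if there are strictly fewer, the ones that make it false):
is true only for:
  e=True, o=True, v=True, z=True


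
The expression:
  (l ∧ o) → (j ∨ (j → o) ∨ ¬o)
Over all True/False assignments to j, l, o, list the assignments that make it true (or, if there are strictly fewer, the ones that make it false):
is always true.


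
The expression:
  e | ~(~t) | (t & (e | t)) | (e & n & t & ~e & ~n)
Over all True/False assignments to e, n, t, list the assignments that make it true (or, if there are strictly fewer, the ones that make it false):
is false only for:
  e=False, n=False, t=False;
  e=False, n=True, t=False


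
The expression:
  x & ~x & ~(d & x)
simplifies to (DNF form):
False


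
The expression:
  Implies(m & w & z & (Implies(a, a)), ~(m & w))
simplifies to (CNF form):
~m | ~w | ~z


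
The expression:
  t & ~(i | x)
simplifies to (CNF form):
t & ~i & ~x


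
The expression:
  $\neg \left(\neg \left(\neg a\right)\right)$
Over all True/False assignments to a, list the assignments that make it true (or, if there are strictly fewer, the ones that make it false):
is true only for:
  a=False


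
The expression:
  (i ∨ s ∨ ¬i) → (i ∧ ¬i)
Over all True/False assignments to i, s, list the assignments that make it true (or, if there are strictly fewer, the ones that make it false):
is never true.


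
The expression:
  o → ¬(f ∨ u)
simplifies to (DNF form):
(¬f ∧ ¬u) ∨ ¬o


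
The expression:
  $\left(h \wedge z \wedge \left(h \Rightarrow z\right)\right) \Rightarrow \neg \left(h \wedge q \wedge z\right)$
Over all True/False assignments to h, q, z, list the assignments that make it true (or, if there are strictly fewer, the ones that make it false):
is false only for:
  h=True, q=True, z=True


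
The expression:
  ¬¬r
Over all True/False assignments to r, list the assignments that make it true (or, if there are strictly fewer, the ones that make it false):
is true only for:
  r=True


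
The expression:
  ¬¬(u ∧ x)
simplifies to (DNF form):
u ∧ x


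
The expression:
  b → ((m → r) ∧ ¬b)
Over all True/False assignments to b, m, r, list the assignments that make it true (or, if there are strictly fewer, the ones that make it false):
is true only for:
  b=False, m=False, r=False;
  b=False, m=False, r=True;
  b=False, m=True, r=False;
  b=False, m=True, r=True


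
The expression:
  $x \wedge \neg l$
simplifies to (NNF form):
$x \wedge \neg l$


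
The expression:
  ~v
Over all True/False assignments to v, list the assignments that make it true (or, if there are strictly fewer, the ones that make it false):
is true only for:
  v=False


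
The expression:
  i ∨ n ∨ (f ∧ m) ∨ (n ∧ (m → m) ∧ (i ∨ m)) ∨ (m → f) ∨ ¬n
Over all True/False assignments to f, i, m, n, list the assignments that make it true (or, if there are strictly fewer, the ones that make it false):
is always true.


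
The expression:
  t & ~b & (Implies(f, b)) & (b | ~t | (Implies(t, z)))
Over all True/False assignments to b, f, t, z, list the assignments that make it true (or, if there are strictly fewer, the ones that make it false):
is true only for:
  b=False, f=False, t=True, z=True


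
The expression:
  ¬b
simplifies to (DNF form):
¬b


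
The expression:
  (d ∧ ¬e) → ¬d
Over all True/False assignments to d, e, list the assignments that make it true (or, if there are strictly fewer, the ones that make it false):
is false only for:
  d=True, e=False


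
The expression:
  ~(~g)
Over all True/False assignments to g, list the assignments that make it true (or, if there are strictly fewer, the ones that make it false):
is true only for:
  g=True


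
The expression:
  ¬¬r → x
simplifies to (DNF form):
x ∨ ¬r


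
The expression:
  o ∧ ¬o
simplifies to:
False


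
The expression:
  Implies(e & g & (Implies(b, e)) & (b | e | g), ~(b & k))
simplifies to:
~b | ~e | ~g | ~k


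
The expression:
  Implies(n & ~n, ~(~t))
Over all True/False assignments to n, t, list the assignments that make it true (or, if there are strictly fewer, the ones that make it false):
is always true.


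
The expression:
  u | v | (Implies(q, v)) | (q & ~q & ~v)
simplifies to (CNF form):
u | v | ~q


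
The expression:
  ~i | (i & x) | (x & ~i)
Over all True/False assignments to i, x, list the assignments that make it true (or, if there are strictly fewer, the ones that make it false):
is false only for:
  i=True, x=False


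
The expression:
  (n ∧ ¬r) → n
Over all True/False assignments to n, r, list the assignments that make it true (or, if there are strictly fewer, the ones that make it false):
is always true.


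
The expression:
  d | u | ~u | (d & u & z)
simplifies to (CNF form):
True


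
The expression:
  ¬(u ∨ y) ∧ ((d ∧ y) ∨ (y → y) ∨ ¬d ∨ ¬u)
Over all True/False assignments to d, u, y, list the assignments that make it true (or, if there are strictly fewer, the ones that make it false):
is true only for:
  d=False, u=False, y=False;
  d=True, u=False, y=False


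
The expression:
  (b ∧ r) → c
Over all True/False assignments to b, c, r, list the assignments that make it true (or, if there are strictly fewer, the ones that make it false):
is false only for:
  b=True, c=False, r=True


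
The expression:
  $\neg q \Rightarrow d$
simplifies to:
$d \vee q$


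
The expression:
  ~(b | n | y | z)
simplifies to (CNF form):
~b & ~n & ~y & ~z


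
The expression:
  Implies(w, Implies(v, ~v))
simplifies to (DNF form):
~v | ~w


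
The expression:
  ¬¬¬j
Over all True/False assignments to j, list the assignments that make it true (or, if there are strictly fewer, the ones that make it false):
is true only for:
  j=False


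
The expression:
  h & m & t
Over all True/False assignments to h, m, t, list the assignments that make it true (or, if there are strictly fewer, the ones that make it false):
is true only for:
  h=True, m=True, t=True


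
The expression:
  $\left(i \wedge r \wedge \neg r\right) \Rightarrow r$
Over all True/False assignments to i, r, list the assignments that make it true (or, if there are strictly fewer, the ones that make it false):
is always true.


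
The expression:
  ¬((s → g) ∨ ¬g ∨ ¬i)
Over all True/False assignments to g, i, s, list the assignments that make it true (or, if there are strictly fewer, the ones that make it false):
is never true.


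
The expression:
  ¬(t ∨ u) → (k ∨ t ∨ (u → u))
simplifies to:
True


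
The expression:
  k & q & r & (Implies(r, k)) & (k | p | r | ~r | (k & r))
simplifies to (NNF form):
k & q & r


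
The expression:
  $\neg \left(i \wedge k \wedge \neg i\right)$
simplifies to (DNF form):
$\text{True}$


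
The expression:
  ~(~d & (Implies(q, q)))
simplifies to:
d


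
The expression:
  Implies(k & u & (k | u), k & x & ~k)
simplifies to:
~k | ~u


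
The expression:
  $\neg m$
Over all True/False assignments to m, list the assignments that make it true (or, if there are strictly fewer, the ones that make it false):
is true only for:
  m=False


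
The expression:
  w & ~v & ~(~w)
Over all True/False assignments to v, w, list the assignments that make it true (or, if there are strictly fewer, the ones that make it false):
is true only for:
  v=False, w=True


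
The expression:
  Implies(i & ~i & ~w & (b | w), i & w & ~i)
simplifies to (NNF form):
True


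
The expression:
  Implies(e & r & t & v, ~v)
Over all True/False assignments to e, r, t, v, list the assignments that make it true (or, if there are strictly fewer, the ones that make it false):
is false only for:
  e=True, r=True, t=True, v=True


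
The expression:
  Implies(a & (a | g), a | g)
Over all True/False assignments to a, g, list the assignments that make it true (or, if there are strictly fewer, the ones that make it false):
is always true.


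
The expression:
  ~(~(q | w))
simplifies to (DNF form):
q | w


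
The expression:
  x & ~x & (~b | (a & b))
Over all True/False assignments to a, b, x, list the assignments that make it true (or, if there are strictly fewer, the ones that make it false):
is never true.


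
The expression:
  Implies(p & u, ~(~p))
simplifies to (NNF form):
True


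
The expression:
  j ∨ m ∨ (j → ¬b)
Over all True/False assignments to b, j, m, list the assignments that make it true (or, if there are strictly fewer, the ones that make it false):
is always true.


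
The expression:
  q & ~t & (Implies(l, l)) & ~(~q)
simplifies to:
q & ~t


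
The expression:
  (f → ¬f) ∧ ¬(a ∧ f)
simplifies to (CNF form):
¬f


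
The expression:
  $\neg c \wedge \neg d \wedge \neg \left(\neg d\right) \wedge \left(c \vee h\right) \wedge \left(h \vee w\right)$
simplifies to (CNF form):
$\text{False}$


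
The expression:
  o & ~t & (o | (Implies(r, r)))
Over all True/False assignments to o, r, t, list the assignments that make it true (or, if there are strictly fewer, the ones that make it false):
is true only for:
  o=True, r=False, t=False;
  o=True, r=True, t=False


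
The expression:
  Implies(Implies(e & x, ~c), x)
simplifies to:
x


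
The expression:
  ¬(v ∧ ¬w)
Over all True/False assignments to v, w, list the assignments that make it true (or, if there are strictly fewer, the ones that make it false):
is false only for:
  v=True, w=False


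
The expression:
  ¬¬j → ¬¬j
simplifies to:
True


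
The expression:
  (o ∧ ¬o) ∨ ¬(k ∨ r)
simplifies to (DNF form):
¬k ∧ ¬r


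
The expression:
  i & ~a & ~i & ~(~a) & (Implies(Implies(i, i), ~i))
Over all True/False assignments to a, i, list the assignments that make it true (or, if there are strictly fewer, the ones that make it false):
is never true.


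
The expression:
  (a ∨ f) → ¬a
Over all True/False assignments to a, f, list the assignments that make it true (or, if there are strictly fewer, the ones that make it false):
is true only for:
  a=False, f=False;
  a=False, f=True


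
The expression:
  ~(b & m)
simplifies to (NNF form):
~b | ~m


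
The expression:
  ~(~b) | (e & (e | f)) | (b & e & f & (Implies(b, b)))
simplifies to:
b | e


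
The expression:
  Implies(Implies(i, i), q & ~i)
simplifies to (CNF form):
q & ~i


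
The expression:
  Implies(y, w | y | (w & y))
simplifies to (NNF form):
True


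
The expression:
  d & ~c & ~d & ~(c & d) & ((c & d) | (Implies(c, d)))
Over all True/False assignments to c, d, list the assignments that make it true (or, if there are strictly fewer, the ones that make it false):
is never true.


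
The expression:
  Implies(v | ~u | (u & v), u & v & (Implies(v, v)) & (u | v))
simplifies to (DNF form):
u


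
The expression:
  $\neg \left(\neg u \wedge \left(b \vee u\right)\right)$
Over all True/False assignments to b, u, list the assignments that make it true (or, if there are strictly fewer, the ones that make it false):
is false only for:
  b=True, u=False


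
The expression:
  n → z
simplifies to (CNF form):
z ∨ ¬n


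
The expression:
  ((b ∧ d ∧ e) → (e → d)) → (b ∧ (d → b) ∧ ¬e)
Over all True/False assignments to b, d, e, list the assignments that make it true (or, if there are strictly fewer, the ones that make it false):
is true only for:
  b=True, d=False, e=False;
  b=True, d=True, e=False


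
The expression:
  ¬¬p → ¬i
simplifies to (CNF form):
¬i ∨ ¬p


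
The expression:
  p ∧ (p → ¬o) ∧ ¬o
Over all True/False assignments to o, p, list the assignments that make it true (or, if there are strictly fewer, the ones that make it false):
is true only for:
  o=False, p=True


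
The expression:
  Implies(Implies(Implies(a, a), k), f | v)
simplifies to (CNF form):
f | v | ~k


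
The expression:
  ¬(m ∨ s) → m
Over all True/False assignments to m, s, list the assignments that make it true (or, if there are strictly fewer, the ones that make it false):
is false only for:
  m=False, s=False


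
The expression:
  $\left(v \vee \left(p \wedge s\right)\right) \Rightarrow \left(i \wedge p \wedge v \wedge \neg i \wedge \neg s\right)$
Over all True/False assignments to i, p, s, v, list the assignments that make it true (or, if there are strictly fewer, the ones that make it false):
is true only for:
  i=False, p=False, s=False, v=False;
  i=False, p=False, s=True, v=False;
  i=False, p=True, s=False, v=False;
  i=True, p=False, s=False, v=False;
  i=True, p=False, s=True, v=False;
  i=True, p=True, s=False, v=False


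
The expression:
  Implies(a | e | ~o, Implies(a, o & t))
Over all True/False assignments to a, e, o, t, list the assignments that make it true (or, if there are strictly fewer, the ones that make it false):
is false only for:
  a=True, e=False, o=False, t=False;
  a=True, e=False, o=False, t=True;
  a=True, e=False, o=True, t=False;
  a=True, e=True, o=False, t=False;
  a=True, e=True, o=False, t=True;
  a=True, e=True, o=True, t=False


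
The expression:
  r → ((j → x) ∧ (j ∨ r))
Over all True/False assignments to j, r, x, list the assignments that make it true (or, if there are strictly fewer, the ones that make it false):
is false only for:
  j=True, r=True, x=False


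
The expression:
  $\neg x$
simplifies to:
$\neg x$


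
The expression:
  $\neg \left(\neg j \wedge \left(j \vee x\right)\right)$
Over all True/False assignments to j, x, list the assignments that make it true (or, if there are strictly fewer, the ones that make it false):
is false only for:
  j=False, x=True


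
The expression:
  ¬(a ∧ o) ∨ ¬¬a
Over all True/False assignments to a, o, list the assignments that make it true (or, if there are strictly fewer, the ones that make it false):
is always true.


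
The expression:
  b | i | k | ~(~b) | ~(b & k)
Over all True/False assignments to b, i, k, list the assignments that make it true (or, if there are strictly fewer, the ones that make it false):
is always true.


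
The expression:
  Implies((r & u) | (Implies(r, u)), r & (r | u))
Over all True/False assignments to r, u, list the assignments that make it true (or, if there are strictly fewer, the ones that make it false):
is true only for:
  r=True, u=False;
  r=True, u=True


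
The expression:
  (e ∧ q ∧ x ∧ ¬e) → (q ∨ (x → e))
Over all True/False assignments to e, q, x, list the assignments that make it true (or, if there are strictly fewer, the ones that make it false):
is always true.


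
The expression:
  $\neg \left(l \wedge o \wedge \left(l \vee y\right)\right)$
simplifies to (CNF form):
$\neg l \vee \neg o$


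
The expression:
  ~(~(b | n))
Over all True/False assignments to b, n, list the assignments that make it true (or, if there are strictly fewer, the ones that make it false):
is false only for:
  b=False, n=False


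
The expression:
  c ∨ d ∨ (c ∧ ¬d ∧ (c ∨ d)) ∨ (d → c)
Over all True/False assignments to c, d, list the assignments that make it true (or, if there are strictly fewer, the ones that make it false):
is always true.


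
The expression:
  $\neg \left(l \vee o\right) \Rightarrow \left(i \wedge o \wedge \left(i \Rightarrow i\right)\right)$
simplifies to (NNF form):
$l \vee o$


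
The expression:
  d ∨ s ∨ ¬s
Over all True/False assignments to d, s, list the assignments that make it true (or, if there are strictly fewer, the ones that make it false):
is always true.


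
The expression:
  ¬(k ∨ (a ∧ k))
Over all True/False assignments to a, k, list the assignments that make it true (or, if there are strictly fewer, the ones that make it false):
is true only for:
  a=False, k=False;
  a=True, k=False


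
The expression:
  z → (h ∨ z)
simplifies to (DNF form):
True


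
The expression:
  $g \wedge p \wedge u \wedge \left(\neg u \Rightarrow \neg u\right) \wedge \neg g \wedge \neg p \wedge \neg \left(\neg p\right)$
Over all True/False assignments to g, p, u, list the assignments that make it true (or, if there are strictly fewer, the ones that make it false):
is never true.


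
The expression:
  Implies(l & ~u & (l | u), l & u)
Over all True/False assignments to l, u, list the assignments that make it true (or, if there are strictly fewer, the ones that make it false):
is false only for:
  l=True, u=False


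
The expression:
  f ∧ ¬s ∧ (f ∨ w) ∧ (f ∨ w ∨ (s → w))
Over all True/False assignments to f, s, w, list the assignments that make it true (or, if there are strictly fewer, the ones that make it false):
is true only for:
  f=True, s=False, w=False;
  f=True, s=False, w=True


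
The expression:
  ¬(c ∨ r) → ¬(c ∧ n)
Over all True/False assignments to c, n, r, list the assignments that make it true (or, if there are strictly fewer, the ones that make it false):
is always true.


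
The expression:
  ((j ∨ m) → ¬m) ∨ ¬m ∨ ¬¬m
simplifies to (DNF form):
True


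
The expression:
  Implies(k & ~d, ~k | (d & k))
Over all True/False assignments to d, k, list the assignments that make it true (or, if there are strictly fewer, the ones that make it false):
is false only for:
  d=False, k=True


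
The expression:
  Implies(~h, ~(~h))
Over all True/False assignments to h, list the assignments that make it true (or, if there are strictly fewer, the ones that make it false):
is true only for:
  h=True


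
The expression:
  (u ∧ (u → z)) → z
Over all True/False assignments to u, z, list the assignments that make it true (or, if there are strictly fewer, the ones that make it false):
is always true.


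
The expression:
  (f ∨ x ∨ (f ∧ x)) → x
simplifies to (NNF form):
x ∨ ¬f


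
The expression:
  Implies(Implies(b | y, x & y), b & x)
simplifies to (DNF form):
b | (y & ~x)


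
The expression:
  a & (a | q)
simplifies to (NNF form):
a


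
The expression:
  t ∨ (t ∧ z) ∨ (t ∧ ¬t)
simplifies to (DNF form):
t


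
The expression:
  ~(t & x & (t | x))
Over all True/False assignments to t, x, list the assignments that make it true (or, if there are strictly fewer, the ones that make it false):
is false only for:
  t=True, x=True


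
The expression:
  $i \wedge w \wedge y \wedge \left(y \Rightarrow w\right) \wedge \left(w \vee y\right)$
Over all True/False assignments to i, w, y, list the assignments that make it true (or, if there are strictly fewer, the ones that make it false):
is true only for:
  i=True, w=True, y=True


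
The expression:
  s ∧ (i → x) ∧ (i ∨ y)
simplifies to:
s ∧ (i ∨ y) ∧ (x ∨ ¬i)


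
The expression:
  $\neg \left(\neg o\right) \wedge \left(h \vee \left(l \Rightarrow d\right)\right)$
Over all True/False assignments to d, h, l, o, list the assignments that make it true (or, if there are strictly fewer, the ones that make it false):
is true only for:
  d=False, h=False, l=False, o=True;
  d=False, h=True, l=False, o=True;
  d=False, h=True, l=True, o=True;
  d=True, h=False, l=False, o=True;
  d=True, h=False, l=True, o=True;
  d=True, h=True, l=False, o=True;
  d=True, h=True, l=True, o=True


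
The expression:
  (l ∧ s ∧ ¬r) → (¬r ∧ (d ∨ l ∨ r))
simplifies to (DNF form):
True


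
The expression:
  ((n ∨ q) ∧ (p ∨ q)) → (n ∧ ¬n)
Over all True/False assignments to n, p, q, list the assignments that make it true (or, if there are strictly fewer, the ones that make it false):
is true only for:
  n=False, p=False, q=False;
  n=False, p=True, q=False;
  n=True, p=False, q=False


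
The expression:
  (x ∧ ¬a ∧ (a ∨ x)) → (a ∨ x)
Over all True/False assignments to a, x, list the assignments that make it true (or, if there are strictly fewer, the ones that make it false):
is always true.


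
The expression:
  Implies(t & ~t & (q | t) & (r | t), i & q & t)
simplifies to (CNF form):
True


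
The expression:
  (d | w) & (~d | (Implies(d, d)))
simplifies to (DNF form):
d | w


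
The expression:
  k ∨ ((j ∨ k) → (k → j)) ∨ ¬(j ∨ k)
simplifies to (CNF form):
True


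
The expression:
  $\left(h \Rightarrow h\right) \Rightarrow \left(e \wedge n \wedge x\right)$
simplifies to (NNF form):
$e \wedge n \wedge x$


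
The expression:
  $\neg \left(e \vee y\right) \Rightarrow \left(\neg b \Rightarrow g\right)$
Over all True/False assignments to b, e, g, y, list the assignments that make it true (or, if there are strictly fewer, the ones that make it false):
is false only for:
  b=False, e=False, g=False, y=False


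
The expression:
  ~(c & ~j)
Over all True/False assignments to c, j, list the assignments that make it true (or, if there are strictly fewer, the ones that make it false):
is false only for:
  c=True, j=False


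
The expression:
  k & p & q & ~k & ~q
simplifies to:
False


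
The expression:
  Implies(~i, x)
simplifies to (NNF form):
i | x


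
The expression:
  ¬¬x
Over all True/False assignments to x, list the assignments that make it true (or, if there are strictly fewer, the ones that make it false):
is true only for:
  x=True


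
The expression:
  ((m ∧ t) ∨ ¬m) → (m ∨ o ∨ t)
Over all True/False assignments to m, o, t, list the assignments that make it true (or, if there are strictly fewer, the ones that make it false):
is false only for:
  m=False, o=False, t=False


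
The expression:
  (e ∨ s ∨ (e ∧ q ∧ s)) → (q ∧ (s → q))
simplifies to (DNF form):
q ∨ (¬e ∧ ¬s)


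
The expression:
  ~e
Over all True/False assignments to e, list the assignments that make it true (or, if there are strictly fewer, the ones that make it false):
is true only for:
  e=False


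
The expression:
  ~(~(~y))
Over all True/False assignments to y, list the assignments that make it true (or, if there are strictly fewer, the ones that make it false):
is true only for:
  y=False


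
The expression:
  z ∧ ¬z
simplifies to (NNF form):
False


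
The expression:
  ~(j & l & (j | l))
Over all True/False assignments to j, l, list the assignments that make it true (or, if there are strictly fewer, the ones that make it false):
is false only for:
  j=True, l=True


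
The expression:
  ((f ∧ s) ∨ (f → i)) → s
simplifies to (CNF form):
(f ∨ s) ∧ (s ∨ ¬i)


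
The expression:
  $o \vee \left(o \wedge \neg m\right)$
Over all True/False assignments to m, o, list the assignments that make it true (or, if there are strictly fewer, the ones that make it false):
is true only for:
  m=False, o=True;
  m=True, o=True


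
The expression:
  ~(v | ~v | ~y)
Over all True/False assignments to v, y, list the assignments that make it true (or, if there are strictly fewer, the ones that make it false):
is never true.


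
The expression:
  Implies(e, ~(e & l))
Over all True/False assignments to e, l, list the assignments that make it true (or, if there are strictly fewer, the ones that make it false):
is false only for:
  e=True, l=True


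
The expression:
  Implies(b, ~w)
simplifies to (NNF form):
~b | ~w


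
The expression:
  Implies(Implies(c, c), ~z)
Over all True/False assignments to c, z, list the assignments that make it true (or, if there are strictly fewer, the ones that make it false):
is true only for:
  c=False, z=False;
  c=True, z=False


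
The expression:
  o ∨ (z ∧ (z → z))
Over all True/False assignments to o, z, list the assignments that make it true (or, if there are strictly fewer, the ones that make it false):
is false only for:
  o=False, z=False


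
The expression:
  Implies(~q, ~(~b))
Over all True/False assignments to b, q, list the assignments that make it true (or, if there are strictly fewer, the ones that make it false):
is false only for:
  b=False, q=False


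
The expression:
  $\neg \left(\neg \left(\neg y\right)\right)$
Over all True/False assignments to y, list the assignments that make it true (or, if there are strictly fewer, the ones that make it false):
is true only for:
  y=False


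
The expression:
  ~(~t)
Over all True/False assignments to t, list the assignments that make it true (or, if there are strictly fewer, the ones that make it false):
is true only for:
  t=True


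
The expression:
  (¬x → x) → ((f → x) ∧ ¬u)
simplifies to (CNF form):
¬u ∨ ¬x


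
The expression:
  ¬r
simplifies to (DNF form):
¬r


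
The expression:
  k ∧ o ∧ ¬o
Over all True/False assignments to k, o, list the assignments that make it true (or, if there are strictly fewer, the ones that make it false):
is never true.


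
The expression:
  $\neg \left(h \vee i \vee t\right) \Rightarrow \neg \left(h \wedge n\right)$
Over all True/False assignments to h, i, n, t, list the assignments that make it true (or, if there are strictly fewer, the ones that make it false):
is always true.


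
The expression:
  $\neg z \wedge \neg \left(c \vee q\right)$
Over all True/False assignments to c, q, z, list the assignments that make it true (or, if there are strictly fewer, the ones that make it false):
is true only for:
  c=False, q=False, z=False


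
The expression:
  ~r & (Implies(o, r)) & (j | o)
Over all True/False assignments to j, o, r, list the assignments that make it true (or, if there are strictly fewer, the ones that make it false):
is true only for:
  j=True, o=False, r=False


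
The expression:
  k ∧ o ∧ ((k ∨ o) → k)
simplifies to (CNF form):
k ∧ o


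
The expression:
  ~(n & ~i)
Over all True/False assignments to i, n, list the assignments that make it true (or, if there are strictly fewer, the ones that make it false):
is false only for:
  i=False, n=True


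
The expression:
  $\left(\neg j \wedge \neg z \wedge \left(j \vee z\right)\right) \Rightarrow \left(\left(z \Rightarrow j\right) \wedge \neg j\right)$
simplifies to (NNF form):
$\text{True}$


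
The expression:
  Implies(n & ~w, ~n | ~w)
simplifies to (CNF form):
True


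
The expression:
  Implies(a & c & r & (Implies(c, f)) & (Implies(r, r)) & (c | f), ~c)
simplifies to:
~a | ~c | ~f | ~r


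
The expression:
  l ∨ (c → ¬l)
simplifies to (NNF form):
True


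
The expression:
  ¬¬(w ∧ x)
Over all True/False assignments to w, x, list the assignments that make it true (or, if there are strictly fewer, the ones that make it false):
is true only for:
  w=True, x=True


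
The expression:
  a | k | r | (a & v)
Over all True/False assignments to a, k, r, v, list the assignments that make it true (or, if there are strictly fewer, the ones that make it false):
is false only for:
  a=False, k=False, r=False, v=False;
  a=False, k=False, r=False, v=True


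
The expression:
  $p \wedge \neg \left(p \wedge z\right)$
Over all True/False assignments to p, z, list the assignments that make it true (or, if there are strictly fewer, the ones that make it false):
is true only for:
  p=True, z=False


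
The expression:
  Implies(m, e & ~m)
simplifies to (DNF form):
~m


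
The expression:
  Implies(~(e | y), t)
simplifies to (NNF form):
e | t | y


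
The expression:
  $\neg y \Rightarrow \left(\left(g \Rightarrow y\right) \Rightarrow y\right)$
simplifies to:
$g \vee y$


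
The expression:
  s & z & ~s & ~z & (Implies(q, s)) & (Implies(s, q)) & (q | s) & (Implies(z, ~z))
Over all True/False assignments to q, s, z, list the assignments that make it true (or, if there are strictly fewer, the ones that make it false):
is never true.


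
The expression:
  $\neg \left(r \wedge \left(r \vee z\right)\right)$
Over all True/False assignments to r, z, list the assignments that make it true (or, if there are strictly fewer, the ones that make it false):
is true only for:
  r=False, z=False;
  r=False, z=True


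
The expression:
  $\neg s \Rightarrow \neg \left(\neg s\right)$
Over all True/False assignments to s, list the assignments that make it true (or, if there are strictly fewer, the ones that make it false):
is true only for:
  s=True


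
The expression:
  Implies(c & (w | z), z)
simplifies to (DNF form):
z | ~c | ~w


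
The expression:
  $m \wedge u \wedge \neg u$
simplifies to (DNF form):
$\text{False}$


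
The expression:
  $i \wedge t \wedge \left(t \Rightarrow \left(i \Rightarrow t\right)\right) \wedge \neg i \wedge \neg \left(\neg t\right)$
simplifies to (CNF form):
$\text{False}$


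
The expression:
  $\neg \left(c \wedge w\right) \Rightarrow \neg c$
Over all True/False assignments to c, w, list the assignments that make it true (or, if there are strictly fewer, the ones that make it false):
is false only for:
  c=True, w=False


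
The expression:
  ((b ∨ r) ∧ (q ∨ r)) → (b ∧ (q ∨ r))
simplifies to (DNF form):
b ∨ ¬r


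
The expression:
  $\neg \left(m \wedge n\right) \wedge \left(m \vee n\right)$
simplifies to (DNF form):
$\left(m \wedge \neg n\right) \vee \left(n \wedge \neg m\right)$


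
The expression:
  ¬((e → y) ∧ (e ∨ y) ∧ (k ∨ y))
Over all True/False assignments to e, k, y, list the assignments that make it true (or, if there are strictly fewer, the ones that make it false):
is true only for:
  e=False, k=False, y=False;
  e=False, k=True, y=False;
  e=True, k=False, y=False;
  e=True, k=True, y=False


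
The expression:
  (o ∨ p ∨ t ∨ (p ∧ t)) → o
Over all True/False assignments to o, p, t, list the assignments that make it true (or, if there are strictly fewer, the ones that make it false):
is false only for:
  o=False, p=False, t=True;
  o=False, p=True, t=False;
  o=False, p=True, t=True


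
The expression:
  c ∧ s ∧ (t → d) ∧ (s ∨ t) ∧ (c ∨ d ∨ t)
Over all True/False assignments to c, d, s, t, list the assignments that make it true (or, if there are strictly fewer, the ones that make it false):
is true only for:
  c=True, d=False, s=True, t=False;
  c=True, d=True, s=True, t=False;
  c=True, d=True, s=True, t=True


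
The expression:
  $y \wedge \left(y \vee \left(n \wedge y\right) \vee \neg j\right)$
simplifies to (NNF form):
$y$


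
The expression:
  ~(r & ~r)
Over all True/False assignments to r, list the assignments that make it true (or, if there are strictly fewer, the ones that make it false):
is always true.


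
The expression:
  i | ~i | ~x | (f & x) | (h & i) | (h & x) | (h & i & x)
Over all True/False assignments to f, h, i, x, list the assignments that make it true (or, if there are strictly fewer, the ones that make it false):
is always true.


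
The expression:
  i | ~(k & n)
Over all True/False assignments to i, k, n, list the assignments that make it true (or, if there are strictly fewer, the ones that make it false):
is false only for:
  i=False, k=True, n=True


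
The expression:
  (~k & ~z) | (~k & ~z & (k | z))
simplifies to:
~k & ~z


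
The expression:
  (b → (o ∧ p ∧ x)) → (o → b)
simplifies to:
b ∨ ¬o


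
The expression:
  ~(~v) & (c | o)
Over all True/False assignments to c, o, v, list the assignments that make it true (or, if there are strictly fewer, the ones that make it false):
is true only for:
  c=False, o=True, v=True;
  c=True, o=False, v=True;
  c=True, o=True, v=True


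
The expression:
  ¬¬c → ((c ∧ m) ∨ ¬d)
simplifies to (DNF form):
m ∨ ¬c ∨ ¬d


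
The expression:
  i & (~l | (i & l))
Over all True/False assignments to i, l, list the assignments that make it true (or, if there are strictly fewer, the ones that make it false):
is true only for:
  i=True, l=False;
  i=True, l=True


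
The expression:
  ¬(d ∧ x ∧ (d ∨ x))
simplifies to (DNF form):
¬d ∨ ¬x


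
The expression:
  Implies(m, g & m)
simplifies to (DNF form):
g | ~m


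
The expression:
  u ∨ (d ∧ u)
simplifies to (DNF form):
u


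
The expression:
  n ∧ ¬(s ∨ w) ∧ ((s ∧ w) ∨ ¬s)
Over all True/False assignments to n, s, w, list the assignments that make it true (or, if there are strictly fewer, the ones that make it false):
is true only for:
  n=True, s=False, w=False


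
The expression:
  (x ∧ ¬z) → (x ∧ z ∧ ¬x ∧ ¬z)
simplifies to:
z ∨ ¬x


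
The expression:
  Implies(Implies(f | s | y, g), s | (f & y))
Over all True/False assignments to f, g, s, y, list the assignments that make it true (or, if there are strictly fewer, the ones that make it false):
is false only for:
  f=False, g=False, s=False, y=False;
  f=False, g=True, s=False, y=False;
  f=False, g=True, s=False, y=True;
  f=True, g=True, s=False, y=False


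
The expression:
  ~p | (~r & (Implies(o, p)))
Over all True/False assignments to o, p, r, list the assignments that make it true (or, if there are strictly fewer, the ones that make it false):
is false only for:
  o=False, p=True, r=True;
  o=True, p=True, r=True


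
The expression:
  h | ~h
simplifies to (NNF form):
True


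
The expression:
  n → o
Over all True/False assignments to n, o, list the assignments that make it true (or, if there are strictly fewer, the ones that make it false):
is false only for:
  n=True, o=False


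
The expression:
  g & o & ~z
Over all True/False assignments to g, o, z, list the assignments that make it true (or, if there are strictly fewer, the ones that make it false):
is true only for:
  g=True, o=True, z=False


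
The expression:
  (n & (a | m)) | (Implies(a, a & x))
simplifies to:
n | x | ~a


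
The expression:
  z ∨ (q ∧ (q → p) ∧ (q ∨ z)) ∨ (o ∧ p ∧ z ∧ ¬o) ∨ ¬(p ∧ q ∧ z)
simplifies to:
True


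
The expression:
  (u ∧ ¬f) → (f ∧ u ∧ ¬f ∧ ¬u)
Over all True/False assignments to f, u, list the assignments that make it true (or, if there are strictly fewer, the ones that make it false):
is false only for:
  f=False, u=True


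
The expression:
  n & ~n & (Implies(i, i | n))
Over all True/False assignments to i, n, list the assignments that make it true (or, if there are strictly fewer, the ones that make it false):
is never true.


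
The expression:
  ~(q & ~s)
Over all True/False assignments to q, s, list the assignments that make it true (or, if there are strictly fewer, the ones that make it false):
is false only for:
  q=True, s=False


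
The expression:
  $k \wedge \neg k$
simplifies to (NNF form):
$\text{False}$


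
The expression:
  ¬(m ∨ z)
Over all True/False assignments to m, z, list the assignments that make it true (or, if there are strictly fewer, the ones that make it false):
is true only for:
  m=False, z=False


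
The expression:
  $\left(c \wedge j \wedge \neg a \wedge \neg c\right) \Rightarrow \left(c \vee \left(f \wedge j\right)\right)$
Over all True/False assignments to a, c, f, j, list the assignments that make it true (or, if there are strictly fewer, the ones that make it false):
is always true.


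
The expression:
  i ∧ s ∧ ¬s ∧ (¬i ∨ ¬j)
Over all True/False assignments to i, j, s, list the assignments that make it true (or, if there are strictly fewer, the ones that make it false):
is never true.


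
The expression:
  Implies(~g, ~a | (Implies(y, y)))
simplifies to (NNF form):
True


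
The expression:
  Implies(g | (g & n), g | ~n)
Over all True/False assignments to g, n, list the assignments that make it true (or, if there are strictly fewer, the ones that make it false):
is always true.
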